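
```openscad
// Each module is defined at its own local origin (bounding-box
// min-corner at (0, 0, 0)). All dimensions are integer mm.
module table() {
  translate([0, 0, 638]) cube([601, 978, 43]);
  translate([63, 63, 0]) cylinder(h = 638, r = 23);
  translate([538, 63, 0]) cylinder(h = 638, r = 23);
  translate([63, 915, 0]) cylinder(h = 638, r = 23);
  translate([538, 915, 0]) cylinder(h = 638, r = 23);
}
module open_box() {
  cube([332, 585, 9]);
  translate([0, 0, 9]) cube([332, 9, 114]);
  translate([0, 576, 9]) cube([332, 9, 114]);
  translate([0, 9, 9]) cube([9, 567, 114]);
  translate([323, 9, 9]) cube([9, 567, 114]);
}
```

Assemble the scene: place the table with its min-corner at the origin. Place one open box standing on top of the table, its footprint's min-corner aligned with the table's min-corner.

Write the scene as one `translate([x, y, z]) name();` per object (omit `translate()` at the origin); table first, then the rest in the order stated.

table();
translate([0, 0, 681]) open_box();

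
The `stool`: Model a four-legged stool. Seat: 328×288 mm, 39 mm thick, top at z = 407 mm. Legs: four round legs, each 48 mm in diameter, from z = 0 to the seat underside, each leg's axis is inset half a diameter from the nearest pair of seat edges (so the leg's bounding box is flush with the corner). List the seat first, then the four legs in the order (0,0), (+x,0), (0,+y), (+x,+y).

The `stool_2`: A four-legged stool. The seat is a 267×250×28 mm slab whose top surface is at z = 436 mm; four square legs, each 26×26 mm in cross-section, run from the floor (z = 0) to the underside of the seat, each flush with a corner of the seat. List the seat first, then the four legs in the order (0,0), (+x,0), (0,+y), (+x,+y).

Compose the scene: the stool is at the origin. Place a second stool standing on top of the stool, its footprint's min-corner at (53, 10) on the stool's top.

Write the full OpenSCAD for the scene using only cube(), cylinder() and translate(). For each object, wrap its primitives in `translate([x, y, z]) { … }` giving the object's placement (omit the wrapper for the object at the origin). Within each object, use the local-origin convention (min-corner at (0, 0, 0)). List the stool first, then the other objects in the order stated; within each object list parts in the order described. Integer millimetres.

translate([0, 0, 368]) cube([328, 288, 39]);
translate([24, 24, 0]) cylinder(h = 368, r = 24);
translate([304, 24, 0]) cylinder(h = 368, r = 24);
translate([24, 264, 0]) cylinder(h = 368, r = 24);
translate([304, 264, 0]) cylinder(h = 368, r = 24);
translate([53, 10, 407]) {
  translate([0, 0, 408]) cube([267, 250, 28]);
  cube([26, 26, 408]);
  translate([241, 0, 0]) cube([26, 26, 408]);
  translate([0, 224, 0]) cube([26, 26, 408]);
  translate([241, 224, 0]) cube([26, 26, 408]);
}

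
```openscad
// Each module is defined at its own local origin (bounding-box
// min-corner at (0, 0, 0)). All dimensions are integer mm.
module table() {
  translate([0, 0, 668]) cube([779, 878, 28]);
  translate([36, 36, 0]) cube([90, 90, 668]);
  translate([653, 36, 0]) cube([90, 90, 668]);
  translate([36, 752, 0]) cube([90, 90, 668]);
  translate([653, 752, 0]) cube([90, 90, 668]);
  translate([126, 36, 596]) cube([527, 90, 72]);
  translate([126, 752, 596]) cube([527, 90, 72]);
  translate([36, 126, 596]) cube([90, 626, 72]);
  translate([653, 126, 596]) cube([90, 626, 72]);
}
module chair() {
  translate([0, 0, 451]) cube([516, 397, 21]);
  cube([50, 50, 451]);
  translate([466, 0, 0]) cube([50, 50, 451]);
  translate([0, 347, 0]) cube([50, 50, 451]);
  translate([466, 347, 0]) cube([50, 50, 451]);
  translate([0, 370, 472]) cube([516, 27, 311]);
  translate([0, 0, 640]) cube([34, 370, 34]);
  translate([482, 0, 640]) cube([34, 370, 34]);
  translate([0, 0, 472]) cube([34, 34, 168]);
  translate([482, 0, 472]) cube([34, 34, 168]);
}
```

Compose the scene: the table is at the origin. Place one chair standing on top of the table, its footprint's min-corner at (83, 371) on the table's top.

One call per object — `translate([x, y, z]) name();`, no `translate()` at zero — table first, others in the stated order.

table();
translate([83, 371, 696]) chair();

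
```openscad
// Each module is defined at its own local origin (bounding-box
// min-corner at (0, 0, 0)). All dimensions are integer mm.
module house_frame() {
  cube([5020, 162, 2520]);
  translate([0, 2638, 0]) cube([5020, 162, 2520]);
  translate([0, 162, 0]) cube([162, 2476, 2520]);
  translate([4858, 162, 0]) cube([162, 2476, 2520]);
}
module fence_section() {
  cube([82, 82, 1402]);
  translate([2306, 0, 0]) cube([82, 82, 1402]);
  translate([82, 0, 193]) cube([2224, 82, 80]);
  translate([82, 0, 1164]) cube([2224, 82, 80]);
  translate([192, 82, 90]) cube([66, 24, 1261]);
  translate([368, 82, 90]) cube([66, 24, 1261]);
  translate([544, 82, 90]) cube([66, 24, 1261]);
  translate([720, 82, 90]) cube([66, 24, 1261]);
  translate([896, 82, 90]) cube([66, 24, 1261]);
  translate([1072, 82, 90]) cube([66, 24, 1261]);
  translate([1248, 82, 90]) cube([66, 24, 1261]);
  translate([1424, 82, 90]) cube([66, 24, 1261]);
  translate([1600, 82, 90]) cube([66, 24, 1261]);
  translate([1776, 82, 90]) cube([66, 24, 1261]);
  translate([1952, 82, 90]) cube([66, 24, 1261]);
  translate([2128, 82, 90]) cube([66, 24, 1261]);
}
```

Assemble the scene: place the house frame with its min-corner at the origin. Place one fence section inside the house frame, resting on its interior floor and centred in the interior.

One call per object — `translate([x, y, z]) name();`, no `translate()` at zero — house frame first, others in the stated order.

house_frame();
translate([1316, 1347, 0]) fence_section();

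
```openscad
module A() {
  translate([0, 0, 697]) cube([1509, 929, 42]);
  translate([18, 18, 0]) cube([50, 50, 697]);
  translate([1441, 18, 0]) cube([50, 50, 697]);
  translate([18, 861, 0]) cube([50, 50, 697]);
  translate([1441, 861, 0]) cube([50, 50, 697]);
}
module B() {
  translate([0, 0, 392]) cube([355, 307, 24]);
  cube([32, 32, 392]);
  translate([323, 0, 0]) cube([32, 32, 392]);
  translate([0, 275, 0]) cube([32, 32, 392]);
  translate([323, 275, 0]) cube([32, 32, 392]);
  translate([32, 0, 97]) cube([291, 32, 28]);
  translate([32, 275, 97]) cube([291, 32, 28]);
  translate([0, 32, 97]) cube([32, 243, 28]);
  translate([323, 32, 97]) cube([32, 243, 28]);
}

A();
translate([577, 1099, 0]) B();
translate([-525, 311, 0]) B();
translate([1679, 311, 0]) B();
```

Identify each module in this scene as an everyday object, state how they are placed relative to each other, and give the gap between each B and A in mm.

Each stool's nearest face is 170 mm from the table's bounding box.

A is a table. B is a stool. Three stools sit around the table at the +y, −x, +x sides. The gap between each stool and the table is 170 mm.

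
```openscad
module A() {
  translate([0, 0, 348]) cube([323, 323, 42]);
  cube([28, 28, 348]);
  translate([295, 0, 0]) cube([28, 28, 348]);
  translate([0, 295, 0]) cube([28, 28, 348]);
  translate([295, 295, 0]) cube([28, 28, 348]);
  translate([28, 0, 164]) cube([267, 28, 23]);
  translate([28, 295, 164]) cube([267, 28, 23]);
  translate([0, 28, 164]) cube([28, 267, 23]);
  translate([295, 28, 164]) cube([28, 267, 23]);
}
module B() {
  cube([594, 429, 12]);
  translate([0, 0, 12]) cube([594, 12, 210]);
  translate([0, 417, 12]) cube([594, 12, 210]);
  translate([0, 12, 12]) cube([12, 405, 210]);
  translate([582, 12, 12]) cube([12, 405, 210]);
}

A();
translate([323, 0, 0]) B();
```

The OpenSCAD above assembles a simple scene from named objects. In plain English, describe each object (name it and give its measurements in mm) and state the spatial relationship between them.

A is a simple wooden stool: a rectangular seat 323 mm (x) by 323 mm (y), 42 mm thick, top face at z = 390 mm, on four square legs, each 28×28 mm in cross-section. The legs rest on z = 0, each flush with a corner of the seat. Four stretchers, 28 mm wide and 23 mm tall, connect adjacent legs with their undersides at z = 164 mm, each running between the inner faces of the legs it joins and aligned with the legs' outer faces on the other axis.

B is an open-topped rectangular box: outside dimensions 594×429×222 mm, with a uniform wall and base thickness of 12 mm. The base is a full 594×429 slab on the floor; four walls sit on top of the base. The front and back walls (the −y and +y sides) span the full width; the two side walls fit between them.

The open box is against the stool's +x side, with their −y faces flush.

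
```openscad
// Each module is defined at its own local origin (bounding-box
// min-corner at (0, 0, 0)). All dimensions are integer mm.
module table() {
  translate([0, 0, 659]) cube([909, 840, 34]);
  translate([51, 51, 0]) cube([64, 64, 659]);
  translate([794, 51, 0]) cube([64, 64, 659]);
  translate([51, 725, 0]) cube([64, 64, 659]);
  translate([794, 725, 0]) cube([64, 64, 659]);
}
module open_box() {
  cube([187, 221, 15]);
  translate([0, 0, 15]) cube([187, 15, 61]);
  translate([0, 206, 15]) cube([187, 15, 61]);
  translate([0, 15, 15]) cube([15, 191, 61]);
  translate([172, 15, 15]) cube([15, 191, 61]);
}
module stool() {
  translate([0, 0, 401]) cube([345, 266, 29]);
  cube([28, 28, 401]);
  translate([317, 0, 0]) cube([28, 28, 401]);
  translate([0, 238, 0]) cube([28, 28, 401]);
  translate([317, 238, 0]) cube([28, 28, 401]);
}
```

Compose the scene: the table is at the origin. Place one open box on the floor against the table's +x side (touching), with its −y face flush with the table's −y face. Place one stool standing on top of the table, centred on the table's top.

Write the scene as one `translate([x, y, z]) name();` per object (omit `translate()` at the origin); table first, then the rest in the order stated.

table();
translate([909, 0, 0]) open_box();
translate([282, 287, 693]) stool();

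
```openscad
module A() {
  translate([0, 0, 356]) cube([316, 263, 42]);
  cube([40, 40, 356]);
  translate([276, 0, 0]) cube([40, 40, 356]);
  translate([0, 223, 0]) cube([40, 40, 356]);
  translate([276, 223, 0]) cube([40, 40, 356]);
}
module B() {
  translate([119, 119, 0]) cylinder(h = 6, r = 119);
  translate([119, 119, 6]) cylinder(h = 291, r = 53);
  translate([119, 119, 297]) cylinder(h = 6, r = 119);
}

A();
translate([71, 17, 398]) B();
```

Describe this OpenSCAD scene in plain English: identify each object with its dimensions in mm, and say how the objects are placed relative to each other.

A is a four-legged stool. The seat is 316×263 mm, 42 mm thick, top at z = 398 mm. It stands on four square legs, each 40×40 mm in cross-section, from z = 0 to the seat underside, each flush with a corner of the seat.

B is a spool: two coaxial disc flanges of radius 119 mm and thickness 6 mm, joined by a core cylinder of radius 53 mm and height 291 mm. The lower flange rests on z = 0 and the three cylinders share a vertical axis.

The spool is on top of the stool.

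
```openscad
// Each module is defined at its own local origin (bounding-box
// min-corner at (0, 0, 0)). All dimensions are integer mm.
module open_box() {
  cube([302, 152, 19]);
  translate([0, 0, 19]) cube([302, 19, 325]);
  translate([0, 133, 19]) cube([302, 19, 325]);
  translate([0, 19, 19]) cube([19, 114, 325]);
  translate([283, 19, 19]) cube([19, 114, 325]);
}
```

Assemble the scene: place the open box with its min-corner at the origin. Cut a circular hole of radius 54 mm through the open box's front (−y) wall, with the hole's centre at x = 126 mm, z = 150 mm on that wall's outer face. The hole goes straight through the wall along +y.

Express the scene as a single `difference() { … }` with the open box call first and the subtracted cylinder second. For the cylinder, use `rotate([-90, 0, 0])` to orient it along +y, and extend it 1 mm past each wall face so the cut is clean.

difference() {
  open_box();
  translate([126, -1, 150]) rotate([-90, 0, 0]) cylinder(h = 21, r = 54);
}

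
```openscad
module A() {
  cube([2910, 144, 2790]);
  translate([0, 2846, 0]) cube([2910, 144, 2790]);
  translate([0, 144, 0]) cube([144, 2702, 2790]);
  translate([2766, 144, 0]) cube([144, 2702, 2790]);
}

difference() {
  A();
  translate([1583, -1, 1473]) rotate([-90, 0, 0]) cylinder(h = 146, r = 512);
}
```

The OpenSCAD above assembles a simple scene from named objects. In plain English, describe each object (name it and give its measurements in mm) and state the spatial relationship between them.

A is the wall frame of a small rectangular building: four walls, each 2790 mm tall and 144 mm thick, enclosing a footprint 2910 mm (x) by 2990 mm (y) outside-to-outside, with no floor or roof. The front and back walls (the −y and +y sides) span the full width; the two side walls fit between them.

The house frame has a circular hole of radius 512 mm through its front wall, centred at (x = 1583, z = 1473).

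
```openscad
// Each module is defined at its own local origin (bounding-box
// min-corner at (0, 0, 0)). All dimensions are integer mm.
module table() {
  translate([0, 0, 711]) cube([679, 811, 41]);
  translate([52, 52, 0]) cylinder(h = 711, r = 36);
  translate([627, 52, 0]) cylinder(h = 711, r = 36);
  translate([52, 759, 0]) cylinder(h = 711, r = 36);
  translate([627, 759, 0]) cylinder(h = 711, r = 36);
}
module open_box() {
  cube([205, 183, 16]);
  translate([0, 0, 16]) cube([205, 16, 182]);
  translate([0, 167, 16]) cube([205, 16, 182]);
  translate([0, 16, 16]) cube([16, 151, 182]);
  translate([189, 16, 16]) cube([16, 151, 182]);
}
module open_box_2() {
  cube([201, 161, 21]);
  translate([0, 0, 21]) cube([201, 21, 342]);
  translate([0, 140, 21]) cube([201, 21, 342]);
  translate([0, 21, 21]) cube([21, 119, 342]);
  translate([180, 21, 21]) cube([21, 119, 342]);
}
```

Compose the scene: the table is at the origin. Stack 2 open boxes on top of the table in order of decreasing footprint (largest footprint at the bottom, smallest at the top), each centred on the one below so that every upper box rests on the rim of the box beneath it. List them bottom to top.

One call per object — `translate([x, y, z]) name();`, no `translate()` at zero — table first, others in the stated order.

table();
translate([237, 314, 752]) open_box();
translate([239, 325, 950]) open_box_2();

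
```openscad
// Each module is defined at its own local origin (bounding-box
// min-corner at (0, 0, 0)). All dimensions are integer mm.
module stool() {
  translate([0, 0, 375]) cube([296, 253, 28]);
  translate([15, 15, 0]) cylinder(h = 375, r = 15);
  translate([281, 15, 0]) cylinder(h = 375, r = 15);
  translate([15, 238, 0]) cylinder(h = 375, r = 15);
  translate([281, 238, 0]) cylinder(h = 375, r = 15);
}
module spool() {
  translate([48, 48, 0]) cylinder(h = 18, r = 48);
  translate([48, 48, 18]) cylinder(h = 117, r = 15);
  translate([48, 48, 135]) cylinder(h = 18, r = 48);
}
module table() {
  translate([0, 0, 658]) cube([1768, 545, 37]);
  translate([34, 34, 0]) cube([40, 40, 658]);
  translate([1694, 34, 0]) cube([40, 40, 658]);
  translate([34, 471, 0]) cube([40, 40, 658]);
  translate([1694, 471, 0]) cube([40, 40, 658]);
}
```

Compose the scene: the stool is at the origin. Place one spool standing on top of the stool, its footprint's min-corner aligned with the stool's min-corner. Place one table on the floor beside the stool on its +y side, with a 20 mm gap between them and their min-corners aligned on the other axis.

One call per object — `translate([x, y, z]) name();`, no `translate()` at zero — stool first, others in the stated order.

stool();
translate([0, 0, 403]) spool();
translate([0, 273, 0]) table();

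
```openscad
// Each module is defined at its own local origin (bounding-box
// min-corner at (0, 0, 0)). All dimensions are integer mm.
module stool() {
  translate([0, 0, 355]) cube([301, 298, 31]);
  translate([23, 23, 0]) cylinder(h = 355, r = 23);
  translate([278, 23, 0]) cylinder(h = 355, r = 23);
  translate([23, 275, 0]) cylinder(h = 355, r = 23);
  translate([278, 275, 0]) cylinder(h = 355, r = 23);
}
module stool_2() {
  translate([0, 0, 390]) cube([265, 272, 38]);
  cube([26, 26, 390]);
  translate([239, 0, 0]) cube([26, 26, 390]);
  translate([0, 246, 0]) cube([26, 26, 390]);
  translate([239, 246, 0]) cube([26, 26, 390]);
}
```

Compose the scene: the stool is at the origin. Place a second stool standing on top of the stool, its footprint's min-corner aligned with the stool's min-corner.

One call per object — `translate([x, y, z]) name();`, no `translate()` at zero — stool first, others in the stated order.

stool();
translate([0, 0, 386]) stool_2();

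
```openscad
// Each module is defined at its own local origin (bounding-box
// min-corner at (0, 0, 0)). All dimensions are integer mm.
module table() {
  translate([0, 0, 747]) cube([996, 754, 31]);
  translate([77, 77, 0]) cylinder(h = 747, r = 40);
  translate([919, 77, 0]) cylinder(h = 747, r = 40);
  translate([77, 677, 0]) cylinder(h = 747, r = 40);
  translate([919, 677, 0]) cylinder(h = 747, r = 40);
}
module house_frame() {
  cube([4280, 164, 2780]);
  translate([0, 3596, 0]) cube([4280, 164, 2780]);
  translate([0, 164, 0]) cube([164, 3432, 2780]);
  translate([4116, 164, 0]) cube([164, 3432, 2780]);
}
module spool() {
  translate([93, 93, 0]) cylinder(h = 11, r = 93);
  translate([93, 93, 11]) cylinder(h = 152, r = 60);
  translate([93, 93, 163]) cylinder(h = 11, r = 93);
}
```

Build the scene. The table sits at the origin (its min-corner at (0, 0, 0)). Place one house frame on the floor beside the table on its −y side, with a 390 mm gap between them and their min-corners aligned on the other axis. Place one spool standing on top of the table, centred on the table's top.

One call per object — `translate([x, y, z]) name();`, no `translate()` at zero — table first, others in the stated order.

table();
translate([0, -4150, 0]) house_frame();
translate([405, 284, 778]) spool();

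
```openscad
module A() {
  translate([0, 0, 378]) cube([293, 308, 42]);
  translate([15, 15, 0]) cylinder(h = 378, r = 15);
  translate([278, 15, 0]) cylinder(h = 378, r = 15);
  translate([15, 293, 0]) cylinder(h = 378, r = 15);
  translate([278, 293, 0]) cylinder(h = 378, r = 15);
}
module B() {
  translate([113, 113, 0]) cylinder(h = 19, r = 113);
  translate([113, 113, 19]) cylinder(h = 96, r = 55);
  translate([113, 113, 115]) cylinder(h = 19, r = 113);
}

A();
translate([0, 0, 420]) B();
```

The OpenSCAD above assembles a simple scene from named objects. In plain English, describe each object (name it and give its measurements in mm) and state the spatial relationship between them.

A is a simple wooden stool: a rectangular seat 293 mm (x) by 308 mm (y), 42 mm thick, top face at z = 420 mm, on four round legs, each 30 mm in diameter. The legs rest on z = 0, each leg's axis is inset half a diameter from the nearest pair of seat edges (so the leg's bounding box is flush with the corner).

B is a spool: two coaxial disc flanges of radius 113 mm and thickness 19 mm, joined by a core cylinder of radius 55 mm and height 96 mm. The lower flange rests on z = 0 and the three cylinders share a vertical axis.

The spool is on top of the stool.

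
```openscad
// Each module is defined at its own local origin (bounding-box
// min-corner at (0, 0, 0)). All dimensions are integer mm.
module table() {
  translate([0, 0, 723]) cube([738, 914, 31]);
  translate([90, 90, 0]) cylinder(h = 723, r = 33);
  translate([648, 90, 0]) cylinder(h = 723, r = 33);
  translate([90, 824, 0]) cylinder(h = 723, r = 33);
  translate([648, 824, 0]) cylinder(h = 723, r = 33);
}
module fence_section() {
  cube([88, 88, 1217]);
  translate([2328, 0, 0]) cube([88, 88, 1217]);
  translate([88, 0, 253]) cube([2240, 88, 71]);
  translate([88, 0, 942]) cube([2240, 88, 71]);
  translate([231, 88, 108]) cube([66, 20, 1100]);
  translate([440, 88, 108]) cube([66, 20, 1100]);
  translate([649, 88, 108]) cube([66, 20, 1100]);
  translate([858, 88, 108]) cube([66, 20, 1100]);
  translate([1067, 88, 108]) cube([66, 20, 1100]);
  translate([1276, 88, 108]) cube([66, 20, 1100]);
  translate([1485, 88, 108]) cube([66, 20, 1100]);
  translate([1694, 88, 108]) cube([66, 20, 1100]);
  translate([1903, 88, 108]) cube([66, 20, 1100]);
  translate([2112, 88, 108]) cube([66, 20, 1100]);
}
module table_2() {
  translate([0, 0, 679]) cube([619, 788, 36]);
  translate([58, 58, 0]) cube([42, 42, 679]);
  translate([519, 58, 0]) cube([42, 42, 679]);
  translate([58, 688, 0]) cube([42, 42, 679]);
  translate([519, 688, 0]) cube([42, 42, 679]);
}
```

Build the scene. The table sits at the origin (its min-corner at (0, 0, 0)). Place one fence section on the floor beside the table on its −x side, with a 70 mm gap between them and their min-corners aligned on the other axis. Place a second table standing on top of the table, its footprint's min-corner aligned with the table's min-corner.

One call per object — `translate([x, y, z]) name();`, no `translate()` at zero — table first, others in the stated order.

table();
translate([-2486, 0, 0]) fence_section();
translate([0, 0, 754]) table_2();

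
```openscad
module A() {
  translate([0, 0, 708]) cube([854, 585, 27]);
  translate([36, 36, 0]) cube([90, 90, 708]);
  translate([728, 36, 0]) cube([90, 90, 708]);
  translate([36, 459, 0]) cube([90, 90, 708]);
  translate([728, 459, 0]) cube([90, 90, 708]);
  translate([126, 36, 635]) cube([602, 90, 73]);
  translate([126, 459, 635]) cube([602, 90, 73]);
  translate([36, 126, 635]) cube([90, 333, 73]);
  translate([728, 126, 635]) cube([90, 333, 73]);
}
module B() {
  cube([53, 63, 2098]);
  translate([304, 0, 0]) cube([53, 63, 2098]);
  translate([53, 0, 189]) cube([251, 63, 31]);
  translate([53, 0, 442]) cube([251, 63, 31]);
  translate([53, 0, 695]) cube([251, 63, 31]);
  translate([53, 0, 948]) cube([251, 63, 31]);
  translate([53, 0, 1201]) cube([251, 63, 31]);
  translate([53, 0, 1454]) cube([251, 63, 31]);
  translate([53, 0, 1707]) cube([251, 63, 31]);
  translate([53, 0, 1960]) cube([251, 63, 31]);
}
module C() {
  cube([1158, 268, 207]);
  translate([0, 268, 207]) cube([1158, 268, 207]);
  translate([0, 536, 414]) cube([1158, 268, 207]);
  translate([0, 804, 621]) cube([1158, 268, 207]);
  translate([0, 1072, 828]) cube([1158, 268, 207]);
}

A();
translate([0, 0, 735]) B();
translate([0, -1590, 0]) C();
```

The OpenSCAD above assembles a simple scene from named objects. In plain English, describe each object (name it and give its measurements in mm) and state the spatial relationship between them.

A is a table: top 854 mm (x) × 585 mm (y), 27 mm thick, upper face at z = 735 mm, on four 90×90 mm square legs, each inset 36 mm from the nearest pair of top edges, running from z = 0 to the bottom of the top. Four apron rails, 90 mm thick and 73 mm tall, run between adjacent legs with their top edges flush with the underside of the top and their outer faces flush with the legs' outer faces.

B is a wooden ladder with two side rails of 53×63 mm section and 2098 mm height, set 357 mm apart overall. Between them run 8 rectangular rungs (63 mm deep, 31 mm thick), front faces flush with the rails' −y face. The bottom of the first rung is 189 mm above the floor and each subsequent rung is 253 mm higher than the one below.

C is a straight staircase of 5 solid steps. Each step is 1158 mm wide (x), 268 mm deep (y, the going) and 207 mm tall (the rise). The first step rests on the floor; each subsequent step sits one going further in +y and one rise higher in +z, directly behind and above the previous step with no overlap.

The ladder is on top of the table. The staircase is on the floor beside the table on its −y side.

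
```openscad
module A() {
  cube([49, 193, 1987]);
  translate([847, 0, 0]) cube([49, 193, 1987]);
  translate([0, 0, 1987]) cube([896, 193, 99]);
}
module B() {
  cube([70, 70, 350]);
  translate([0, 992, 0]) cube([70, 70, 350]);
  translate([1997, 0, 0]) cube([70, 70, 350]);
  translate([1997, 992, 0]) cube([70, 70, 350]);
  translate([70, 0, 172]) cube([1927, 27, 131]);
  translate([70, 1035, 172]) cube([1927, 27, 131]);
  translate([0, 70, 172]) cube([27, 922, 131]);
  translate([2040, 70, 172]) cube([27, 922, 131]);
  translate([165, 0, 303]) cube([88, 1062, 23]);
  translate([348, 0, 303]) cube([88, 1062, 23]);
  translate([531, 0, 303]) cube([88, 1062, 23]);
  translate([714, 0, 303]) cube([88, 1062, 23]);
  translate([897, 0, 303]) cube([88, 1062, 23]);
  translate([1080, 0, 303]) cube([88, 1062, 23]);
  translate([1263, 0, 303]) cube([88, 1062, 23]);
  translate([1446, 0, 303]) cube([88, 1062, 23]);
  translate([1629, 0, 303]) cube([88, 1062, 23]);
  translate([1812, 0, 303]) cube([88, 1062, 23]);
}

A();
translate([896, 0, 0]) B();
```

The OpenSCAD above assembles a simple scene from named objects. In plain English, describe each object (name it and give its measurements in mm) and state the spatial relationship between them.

A is a door frame. The clear opening is 798 mm wide and 1987 mm high. Two 49 mm wide jambs, 193 mm deep, stand either side of the opening from the floor to the top of the opening. A 99 mm thick head sits across the top of both jambs, spanning the full outside width of the frame.

B is a bed frame 2067 mm long (x) by 1062 mm wide (y). Four 70×70 mm corner posts, 350 mm tall, at the corners of the footprint. Four rails of 27 mm thickness and 131 mm height run between adjacent posts with their undersides at z = 172 mm, their outer faces flush with the outside of the frame (the two x-running rails run between the posts' inner faces; the two y-running rails run between the posts' inner faces). 10 slats, each 88 mm wide (x) and 23 mm thick, lie across the top of the two x-running rails, running the full 1062 mm width of the frame in y; the slats are evenly spaced along x between the inner faces of the end posts with equal gaps (rounded down to the nearest mm) at the −x end and between each pair — any rounding remainder accumulates at the +x end.

The bed frame is against the door frame's +x side, with their −y faces flush.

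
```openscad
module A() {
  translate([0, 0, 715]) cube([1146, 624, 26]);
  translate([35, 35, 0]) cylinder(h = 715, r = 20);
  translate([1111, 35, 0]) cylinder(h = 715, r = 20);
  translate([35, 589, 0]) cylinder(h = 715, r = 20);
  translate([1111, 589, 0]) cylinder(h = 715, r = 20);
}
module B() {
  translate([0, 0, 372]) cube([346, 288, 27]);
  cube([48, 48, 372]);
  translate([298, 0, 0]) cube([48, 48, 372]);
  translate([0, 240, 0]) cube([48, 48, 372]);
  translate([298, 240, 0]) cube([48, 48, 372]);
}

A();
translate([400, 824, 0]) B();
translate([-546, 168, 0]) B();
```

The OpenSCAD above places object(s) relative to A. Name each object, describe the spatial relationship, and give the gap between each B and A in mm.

Each stool's nearest face is 200 mm from the table's bounding box.

A is a table. B is a stool. Two stools sit around the table at the +y, −x sides. The gap between each stool and the table is 200 mm.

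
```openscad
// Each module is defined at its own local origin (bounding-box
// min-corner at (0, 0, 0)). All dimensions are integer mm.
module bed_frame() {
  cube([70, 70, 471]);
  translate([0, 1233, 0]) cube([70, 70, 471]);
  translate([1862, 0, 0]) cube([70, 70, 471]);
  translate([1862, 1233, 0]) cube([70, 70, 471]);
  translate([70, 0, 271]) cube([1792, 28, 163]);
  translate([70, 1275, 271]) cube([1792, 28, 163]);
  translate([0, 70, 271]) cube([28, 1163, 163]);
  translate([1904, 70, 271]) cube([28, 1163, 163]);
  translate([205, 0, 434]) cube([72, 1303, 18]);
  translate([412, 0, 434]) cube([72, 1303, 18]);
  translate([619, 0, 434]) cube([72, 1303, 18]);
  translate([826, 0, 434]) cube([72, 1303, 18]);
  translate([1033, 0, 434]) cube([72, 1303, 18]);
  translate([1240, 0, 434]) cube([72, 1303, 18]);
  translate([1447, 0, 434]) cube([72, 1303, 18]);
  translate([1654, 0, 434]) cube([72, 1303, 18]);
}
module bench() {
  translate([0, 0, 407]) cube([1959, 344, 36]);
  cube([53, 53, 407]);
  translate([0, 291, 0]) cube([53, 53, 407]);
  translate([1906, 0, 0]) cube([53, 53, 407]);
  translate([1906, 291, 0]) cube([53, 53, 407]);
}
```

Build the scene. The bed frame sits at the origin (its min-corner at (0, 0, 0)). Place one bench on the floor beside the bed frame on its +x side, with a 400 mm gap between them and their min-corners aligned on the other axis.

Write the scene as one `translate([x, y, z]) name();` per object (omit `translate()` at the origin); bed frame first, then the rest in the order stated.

bed_frame();
translate([2332, 0, 0]) bench();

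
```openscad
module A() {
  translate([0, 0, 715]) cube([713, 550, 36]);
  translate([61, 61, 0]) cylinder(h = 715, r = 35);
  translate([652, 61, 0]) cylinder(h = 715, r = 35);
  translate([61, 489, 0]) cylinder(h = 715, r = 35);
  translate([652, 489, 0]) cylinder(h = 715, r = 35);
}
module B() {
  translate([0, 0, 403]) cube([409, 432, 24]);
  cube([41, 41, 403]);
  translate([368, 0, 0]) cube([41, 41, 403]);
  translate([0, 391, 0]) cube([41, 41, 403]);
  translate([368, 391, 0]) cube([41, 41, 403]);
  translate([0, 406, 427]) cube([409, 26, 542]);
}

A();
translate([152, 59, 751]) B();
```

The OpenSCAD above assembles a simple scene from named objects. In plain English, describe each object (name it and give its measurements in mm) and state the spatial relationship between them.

A is a table with a 713×550 mm rectangular top, 36 mm thick, top surface at z = 751 mm, supported by four round legs of 70 mm diameter, each leg's bounding box inset 26 mm from the nearest pair of top edges, running from the floor.

B is a chair: 409×432 mm seat, 24 mm thick, top at z = 427 mm, on four 41 mm square corner legs flush with the seat edges. A 26 mm thick backrest slab spans the full seat width, extending 542 mm above the seat top, its back face flush with the seat's +y edge.

The chair is on top of the table, centred.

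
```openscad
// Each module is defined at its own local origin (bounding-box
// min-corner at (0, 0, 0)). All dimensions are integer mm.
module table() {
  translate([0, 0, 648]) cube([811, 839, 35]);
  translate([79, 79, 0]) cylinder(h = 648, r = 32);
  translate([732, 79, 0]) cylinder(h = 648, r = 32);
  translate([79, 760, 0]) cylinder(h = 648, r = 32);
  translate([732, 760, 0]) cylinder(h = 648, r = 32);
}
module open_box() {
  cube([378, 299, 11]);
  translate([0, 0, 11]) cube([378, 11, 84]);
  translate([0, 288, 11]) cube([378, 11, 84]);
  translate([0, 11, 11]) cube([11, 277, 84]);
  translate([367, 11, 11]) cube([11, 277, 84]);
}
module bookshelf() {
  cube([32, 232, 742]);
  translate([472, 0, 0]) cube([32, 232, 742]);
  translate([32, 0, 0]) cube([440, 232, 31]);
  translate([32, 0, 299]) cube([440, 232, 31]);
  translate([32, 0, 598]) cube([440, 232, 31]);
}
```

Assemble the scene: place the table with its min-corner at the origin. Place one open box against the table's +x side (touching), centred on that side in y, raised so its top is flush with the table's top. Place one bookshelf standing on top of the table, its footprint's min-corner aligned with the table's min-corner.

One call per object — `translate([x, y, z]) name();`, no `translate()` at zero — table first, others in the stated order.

table();
translate([811, 270, 588]) open_box();
translate([0, 0, 683]) bookshelf();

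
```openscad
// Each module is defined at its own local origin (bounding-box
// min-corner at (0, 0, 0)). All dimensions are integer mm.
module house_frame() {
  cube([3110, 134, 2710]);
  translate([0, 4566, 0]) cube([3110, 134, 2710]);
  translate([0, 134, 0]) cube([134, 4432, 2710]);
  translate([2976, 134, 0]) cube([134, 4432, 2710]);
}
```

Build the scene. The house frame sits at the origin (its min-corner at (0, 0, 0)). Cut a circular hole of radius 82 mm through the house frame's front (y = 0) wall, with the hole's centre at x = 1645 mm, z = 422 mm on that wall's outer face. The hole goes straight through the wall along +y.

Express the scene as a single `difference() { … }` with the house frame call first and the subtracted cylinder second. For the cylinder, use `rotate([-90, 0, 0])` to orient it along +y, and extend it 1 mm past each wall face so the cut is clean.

difference() {
  house_frame();
  translate([1645, -1, 422]) rotate([-90, 0, 0]) cylinder(h = 136, r = 82);
}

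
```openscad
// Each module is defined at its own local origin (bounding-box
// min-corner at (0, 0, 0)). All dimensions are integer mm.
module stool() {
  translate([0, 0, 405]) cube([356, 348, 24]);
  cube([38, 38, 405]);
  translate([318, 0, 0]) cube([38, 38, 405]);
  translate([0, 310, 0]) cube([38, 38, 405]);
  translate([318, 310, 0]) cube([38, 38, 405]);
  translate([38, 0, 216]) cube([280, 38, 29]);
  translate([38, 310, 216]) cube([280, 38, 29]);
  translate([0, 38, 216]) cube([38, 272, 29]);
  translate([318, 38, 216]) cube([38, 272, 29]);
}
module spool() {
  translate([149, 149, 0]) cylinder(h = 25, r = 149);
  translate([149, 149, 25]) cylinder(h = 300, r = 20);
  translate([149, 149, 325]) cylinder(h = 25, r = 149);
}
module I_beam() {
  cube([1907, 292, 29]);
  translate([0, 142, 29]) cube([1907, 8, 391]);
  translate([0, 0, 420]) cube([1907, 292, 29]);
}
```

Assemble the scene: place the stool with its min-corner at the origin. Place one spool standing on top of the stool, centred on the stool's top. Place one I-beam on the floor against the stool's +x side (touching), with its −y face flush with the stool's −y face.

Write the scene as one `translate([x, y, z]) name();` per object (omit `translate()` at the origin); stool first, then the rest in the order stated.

stool();
translate([29, 25, 429]) spool();
translate([356, 0, 0]) I_beam();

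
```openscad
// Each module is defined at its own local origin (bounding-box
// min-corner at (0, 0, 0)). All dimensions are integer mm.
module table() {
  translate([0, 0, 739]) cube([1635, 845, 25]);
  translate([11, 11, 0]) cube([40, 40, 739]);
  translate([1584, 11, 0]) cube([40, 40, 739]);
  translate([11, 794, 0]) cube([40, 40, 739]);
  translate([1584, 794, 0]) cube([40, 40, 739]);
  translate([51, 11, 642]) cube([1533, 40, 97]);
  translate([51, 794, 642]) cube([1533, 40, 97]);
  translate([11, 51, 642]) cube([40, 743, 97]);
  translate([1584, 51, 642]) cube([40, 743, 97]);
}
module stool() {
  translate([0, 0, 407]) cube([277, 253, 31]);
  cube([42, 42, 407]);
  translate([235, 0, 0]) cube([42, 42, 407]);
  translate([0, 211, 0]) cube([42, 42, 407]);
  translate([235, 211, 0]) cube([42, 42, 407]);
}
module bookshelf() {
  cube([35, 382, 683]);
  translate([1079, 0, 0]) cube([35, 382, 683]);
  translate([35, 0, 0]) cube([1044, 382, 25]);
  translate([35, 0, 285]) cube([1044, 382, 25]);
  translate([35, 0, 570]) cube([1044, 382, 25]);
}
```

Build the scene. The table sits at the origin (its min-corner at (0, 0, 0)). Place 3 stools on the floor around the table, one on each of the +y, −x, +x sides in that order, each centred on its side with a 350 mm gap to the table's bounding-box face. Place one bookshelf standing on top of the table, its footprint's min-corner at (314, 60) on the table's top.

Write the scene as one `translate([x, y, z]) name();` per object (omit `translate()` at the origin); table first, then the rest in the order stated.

table();
translate([679, 1195, 0]) stool();
translate([-627, 296, 0]) stool();
translate([1985, 296, 0]) stool();
translate([314, 60, 764]) bookshelf();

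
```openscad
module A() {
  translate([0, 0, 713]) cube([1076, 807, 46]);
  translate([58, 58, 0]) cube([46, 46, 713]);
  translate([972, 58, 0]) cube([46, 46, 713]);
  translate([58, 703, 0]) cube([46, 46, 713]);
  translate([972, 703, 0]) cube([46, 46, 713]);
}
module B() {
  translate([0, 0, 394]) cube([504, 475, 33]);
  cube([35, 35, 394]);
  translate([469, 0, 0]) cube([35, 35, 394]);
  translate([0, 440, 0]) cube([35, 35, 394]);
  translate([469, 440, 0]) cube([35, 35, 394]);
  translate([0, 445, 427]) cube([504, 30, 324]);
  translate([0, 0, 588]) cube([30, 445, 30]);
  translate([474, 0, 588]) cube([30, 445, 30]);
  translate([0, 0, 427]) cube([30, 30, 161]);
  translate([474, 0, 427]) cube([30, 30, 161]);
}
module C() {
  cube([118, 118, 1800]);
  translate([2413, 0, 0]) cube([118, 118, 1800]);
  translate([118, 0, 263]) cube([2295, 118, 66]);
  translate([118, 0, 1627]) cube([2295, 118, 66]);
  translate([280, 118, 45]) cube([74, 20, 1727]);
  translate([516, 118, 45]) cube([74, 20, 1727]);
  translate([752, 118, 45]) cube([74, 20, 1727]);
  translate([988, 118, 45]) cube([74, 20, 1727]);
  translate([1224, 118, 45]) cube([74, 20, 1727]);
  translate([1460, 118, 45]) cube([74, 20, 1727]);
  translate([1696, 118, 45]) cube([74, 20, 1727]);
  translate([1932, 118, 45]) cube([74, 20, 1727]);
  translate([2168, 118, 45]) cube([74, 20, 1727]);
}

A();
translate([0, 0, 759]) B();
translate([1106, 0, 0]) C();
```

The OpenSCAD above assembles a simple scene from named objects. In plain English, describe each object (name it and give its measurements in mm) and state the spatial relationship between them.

A is a table: top 1076 mm (x) × 807 mm (y), 46 mm thick, upper face at z = 759 mm, on four 46×46 mm square legs, each inset 58 mm from the nearest pair of top edges, running from z = 0 to the bottom of the top.

B is a chair: 504×475 mm seat, 33 mm thick, top at z = 427 mm, on four 35 mm square corner legs flush with the seat edges. A 30 mm thick backrest slab spans the full seat width, extending 324 mm above the seat top, its back face flush with the seat's +y edge. Two armrests of 30×30 mm section run along each side from the seat's front edge to the front of the backrest, top faces 191 mm above the seat top and outer faces flush with the seat's x-edges; a 30×30 mm post under the front of each armrest stands on the seat at the front corner.

C is a fence section. Two 118×118 mm posts, 1800 mm tall, stand on the floor with a clear span of 2295 mm between their inner faces. Two horizontal rails of 118×66 mm section span the gap between the posts with their undersides at z = 263 mm and z = 1627 mm, flush with the posts' −y face. 9 pickets, each 74 mm wide, 20 mm thick and 1727 mm tall, are fixed to the +y face of the rails with their bottoms at z = 45 mm, evenly spaced across the span with equal gaps (rounded down to the nearest mm) at the −x end and between each pair — any rounding remainder accumulates at the +x end.

The chair is on top of the table. The fence section is on the floor beside the table on its +x side.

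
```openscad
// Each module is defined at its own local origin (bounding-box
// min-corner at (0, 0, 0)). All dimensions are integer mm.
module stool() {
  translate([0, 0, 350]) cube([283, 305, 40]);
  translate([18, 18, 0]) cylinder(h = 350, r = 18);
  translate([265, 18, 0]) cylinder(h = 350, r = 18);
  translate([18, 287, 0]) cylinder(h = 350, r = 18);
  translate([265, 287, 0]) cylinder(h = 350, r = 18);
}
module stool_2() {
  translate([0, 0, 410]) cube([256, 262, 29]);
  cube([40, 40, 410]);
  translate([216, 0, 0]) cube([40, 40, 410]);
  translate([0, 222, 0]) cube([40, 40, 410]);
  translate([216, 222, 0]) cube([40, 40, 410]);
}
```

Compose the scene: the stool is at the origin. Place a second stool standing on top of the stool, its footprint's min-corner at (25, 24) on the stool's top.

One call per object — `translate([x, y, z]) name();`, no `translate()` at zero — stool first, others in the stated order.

stool();
translate([25, 24, 390]) stool_2();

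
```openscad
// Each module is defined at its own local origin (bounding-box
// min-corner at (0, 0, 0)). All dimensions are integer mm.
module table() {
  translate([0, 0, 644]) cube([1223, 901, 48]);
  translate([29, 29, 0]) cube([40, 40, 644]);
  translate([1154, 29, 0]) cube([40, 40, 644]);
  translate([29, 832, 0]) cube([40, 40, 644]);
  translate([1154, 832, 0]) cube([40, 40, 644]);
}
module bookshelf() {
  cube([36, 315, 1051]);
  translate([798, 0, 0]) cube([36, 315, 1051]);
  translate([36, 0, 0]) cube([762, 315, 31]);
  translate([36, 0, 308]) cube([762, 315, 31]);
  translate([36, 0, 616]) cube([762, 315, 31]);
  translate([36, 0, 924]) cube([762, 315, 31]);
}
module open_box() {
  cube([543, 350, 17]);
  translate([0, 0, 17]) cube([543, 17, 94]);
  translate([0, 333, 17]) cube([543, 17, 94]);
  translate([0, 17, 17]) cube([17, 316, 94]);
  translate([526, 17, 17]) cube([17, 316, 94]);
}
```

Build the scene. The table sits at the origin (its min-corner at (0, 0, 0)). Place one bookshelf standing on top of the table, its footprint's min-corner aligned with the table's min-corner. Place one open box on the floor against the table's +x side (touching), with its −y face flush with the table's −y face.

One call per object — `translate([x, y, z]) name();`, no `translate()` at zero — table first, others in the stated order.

table();
translate([0, 0, 692]) bookshelf();
translate([1223, 0, 0]) open_box();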